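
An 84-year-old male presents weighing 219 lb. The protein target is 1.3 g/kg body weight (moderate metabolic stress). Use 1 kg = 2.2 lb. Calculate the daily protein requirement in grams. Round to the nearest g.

Weight in kg = 219 ÷ 2.2 = 99.5455 kg.
Protein = 1.3 g/kg × 99.5455 kg = 129.4091 g/day.

129 g/day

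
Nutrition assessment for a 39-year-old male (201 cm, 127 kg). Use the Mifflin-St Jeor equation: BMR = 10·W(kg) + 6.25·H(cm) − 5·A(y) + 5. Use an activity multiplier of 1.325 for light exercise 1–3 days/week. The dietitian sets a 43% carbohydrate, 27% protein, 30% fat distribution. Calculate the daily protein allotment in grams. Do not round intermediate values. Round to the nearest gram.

Mifflin-St Jeor (male): BMR = 10(127) + 6.25(201) − 5(39) + 5 = 1270 + 1256.25 − 195 + 5 = 2336.25 kcal/day.
TEE = 2336.25 × 1.325 = 3095.5313 kcal/day.
Protein energy = 27% × 3095.5313 = 835.7934 kcal.
Protein = 835.7934 ÷ 4 kcal/g = 208.9484 g.

209 g/day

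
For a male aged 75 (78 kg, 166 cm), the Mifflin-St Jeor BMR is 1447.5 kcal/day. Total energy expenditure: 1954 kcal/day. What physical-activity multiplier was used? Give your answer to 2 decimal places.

Activity factor = TEE ÷ BMR = 1954 ÷ 1447.5 = 1.35.

1.35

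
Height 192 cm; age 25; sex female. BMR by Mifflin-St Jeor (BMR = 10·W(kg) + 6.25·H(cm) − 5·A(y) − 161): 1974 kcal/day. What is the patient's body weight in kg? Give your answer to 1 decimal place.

106.0 kg

1974 = 10·W + 6.25(192) − 5(25) − 161
10·W = 1974 − 914 = 1060, so W = 106 kg.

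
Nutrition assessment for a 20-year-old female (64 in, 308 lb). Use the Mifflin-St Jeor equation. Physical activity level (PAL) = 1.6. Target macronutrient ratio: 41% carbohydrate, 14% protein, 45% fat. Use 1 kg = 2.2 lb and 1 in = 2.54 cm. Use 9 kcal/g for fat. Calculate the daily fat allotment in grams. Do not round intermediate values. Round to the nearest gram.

172 g/day

Convert to metric: weight = 308 ÷ 2.2 = 140 kg; height = 64 × 2.54 = 162.56 cm.
Mifflin-St Jeor (female): BMR = 10(140) + 6.25(162.56) − 5(20) − 161 = 1400 + 1016 − 100 − 161 = 2155 kcal/day.
TEE = 2155 × 1.6 = 3448 kcal/day.
Fat energy = 45% × 3448 = 1551.6 kcal.
Fat = 1551.6 ÷ 9 kcal/g = 172.4 g.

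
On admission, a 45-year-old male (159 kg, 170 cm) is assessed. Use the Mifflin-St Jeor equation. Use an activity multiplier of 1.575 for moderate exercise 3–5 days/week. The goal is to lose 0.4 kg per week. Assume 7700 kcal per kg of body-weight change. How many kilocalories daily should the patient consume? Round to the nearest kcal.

3391 kilocalories daily

Mifflin-St Jeor (male): BMR = 10(159) + 6.25(170) − 5(45) + 5 = 1590 + 1062.5 − 225 + 5 = 2432.5 kcal/day.
TEE = 2432.5 × 1.575 = 3831.1875 kcal/day.
Required daily deficit = 0.4 × 7700 ÷ 7 = 440 kcal/day.
Target intake = 3831.1875 − 440 = 3391.1875 kcal/day.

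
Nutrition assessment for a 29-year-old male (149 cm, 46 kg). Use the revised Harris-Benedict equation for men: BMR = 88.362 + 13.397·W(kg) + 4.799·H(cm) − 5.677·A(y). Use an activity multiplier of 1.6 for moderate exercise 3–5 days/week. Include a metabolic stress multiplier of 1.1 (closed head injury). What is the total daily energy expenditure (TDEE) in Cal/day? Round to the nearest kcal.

Harris-Benedict: BMR = 88.362 + 13.397(46) + 4.799(149) − 5.677(29) = 1255.042 kcal/day.
TEE = BMR × activity factor = 1255.042 × 1.6 = 2008.0672 kcal/day.
Apply stress factor: 2008.0672 × 1.1 = 2208.8739 kcal/day.

2209 Cal/day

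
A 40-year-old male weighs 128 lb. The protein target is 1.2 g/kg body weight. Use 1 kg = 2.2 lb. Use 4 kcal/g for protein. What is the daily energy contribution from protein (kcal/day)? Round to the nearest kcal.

Weight in kg = 128 ÷ 2.2 = 58.1818 kg.
Protein = 1.2 g/kg × 58.1818 kg = 69.8182 g/day.
Protein energy = 69.8182 g × 4 kcal/g = 279.2727 kcal/day.

279 kcal/day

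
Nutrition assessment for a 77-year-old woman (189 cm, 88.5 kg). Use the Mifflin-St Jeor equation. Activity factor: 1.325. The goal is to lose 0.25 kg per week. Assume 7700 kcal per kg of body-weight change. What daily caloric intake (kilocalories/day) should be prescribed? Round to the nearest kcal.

1739 kilocalories/day

Mifflin-St Jeor (female): BMR = 10(88.5) + 6.25(189) − 5(77) − 161 = 885 + 1181.25 − 385 − 161 = 1520.25 kcal/day.
TEE = 1520.25 × 1.325 = 2014.3313 kcal/day.
Required daily deficit = 0.25 × 7700 ÷ 7 = 275 kcal/day.
Target intake = 2014.3313 − 275 = 1739.3313 kcal/day.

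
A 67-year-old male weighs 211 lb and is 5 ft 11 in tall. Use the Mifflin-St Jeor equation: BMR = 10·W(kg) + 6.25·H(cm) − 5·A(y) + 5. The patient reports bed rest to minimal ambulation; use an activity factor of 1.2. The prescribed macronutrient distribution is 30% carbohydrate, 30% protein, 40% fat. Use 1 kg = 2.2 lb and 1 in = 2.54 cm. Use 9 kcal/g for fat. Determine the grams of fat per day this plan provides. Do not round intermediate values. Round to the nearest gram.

94 g/day

Convert to metric: weight = 211 ÷ 2.2 = 95.9091 kg; height = (5×12 + 11) × 2.54 = 71 × 2.54 = 180.34 cm.
Mifflin-St Jeor (male): BMR = 10(95.9091) + 6.25(180.34) − 5(67) + 5 = 959.0909 + 1127.125 − 335 + 5 = 1756.2159 kcal/day.
TEE = 1756.2159 × 1.2 = 2107.4591 kcal/day.
Fat energy = 40% × 2107.4591 = 842.9836 kcal.
Fat = 842.9836 ÷ 9 kcal/g = 93.6648 g.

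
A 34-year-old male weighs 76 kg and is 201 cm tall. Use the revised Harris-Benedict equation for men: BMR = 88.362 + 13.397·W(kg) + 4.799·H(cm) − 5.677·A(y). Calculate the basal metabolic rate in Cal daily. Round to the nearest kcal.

1878 Cal daily

Harris-Benedict: BMR = 88.362 + 13.397(76) + 4.799(201) − 5.677(34) = 1878.115 kcal/day.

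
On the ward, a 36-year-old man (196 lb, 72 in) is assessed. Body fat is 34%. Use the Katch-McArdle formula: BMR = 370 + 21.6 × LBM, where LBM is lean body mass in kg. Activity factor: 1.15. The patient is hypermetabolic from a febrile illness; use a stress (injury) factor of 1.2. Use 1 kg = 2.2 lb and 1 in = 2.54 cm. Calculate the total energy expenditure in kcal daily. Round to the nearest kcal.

Convert to metric: weight = 196 ÷ 2.2 = 89.0909 kg; height = 72 × 2.54 = 182.88 cm.
LBM = 89.0909 × (1 − 0.34) = 58.8 kg. Katch-McArdle: BMR = 370 + 21.6 × 58.8 = 1640.08 kcal/day.
TEE = BMR × activity factor = 1640.08 × 1.15 = 1886.092 kcal/day.
Apply stress factor: 1886.092 × 1.2 = 2263.3104 kcal/day.

2263 kcal daily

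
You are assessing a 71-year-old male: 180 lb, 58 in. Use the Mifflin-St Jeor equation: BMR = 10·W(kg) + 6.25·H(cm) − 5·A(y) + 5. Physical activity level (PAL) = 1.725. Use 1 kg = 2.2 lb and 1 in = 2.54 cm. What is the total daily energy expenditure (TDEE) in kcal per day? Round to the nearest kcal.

Convert to metric: weight = 180 ÷ 2.2 = 81.8182 kg; height = 58 × 2.54 = 147.32 cm.
Mifflin-St Jeor (male): BMR = 10(81.8182) + 6.25(147.32) − 5(71) + 5 = 818.1818 + 920.75 − 355 + 5 = 1388.9318 kcal/day.
TEE = BMR × activity factor = 1388.9318 × 1.725 = 2395.9074 kcal/day.

2396 kcal per day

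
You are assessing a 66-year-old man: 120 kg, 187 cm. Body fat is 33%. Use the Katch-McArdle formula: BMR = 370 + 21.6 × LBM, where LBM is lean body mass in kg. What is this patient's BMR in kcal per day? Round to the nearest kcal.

LBM = 120 × (1 − 0.33) = 80.4 kg. Katch-McArdle: BMR = 370 + 21.6 × 80.4 = 2106.64 kcal/day.

2107 kcal per day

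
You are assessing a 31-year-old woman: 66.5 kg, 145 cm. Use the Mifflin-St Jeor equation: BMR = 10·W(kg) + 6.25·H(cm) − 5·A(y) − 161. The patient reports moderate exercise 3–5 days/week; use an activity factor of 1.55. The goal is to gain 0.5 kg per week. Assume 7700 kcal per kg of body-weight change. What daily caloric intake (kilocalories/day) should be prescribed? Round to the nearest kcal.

2496 kilocalories/day

Mifflin-St Jeor (female): BMR = 10(66.5) + 6.25(145) − 5(31) − 161 = 665 + 906.25 − 155 − 161 = 1255.25 kcal/day.
TEE = 1255.25 × 1.55 = 1945.6375 kcal/day.
Required daily surplus = 0.5 × 7700 ÷ 7 = 550 kcal/day.
Target intake = 1945.6375 + 550 = 2495.6375 kcal/day.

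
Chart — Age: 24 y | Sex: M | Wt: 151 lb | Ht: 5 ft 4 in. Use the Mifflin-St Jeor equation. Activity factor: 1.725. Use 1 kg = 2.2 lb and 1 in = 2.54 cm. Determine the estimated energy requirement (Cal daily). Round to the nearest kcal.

Convert to metric: weight = 151 ÷ 2.2 = 68.6364 kg; height = (5×12 + 4) × 2.54 = 64 × 2.54 = 162.56 cm.
Mifflin-St Jeor (male): BMR = 10(68.6364) + 6.25(162.56) − 5(24) + 5 = 686.3636 + 1016 − 120 + 5 = 1587.3636 kcal/day.
TEE = BMR × activity factor = 1587.3636 × 1.725 = 2738.2023 kcal/day.

2738 Cal daily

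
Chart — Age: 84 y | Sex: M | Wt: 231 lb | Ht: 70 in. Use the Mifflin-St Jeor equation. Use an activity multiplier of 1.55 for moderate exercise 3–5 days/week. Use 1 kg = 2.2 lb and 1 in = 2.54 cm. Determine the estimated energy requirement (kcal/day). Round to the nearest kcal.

Convert to metric: weight = 231 ÷ 2.2 = 105 kg; height = 70 × 2.54 = 177.8 cm.
Mifflin-St Jeor (male): BMR = 10(105) + 6.25(177.8) − 5(84) + 5 = 1050 + 1111.25 − 420 + 5 = 1746.25 kcal/day.
TEE = BMR × activity factor = 1746.25 × 1.55 = 2706.6875 kcal/day.

2707 kcal/day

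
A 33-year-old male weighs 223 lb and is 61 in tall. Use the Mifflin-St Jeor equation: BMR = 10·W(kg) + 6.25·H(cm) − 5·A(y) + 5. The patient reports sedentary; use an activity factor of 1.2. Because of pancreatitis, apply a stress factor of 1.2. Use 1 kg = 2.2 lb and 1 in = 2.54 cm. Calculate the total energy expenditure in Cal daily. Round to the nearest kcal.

2624 Cal daily

Convert to metric: weight = 223 ÷ 2.2 = 101.3636 kg; height = 61 × 2.54 = 154.94 cm.
Mifflin-St Jeor (male): BMR = 10(101.3636) + 6.25(154.94) − 5(33) + 5 = 1013.6364 + 968.375 − 165 + 5 = 1822.0114 kcal/day.
TEE = BMR × activity factor = 1822.0114 × 1.2 = 2186.4136 kcal/day.
Apply stress factor: 2186.4136 × 1.2 = 2623.6964 kcal/day.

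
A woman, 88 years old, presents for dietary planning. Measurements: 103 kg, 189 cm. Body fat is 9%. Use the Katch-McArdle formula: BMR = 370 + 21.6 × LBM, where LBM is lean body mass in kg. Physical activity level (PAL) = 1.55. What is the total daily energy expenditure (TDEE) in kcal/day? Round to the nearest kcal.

3712 kcal/day

LBM = 103 × (1 − 0.09) = 93.73 kg. Katch-McArdle: BMR = 370 + 21.6 × 93.73 = 2394.568 kcal/day.
TEE = BMR × activity factor = 2394.568 × 1.55 = 3711.5804 kcal/day.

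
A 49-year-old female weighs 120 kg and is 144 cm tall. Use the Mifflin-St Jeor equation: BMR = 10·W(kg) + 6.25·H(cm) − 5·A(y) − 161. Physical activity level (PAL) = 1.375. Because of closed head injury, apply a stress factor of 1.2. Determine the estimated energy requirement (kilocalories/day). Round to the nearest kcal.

Mifflin-St Jeor (female): BMR = 10(120) + 6.25(144) − 5(49) − 161 = 1200 + 900 − 245 − 161 = 1694 kcal/day.
TEE = BMR × activity factor = 1694 × 1.375 = 2329.25 kcal/day.
Apply stress factor: 2329.25 × 1.2 = 2795.1 kcal/day.

2795 kilocalories/day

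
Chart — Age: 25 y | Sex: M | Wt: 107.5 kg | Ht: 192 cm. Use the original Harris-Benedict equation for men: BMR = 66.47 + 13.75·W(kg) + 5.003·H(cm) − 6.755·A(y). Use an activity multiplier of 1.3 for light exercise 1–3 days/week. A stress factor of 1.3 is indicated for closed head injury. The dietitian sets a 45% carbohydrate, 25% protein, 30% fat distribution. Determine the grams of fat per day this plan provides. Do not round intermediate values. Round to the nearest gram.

Harris-Benedict: BMR = 66.47 + 13.75(107.5) + 5.003(192) − 6.755(25) = 2336.296 kcal/day.
TEE = 2336.296 × 1.3 = 3037.1848 kcal/day.
With stress factor 1.3: 3037.1848 × 1.3 = 3948.3402 kcal/day.
Fat energy = 30% × 3948.3402 = 1184.5021 kcal.
Fat = 1184.5021 ÷ 9 kcal/g = 131.6113 g.

132 g/day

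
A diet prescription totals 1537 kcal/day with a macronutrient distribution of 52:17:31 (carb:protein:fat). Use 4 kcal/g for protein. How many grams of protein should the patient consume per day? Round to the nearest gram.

65 g/day

Protein energy = 17% × 1537 = 261.29 kcal.
At 4 kcal/g: 261.29 ÷ 4 = 65.3225 g.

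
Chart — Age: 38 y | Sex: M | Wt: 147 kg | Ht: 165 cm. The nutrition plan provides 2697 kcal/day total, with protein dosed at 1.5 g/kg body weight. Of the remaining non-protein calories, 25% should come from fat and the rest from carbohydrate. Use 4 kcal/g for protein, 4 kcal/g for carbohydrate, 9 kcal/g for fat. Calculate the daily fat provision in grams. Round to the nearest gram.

50 g/day

Protein = 1.5 × 147 = 220.5 g → 220.5 × 4 = 882 kcal.
Non-protein calories = 2697 − 882 = 1815 kcal.
Fat: 25% × 1815 = 453.75 kcal; carbohydrate: 1361.25 kcal.
Fat: 453.75 kcal ÷ 9 kcal/g = 50.4167 g.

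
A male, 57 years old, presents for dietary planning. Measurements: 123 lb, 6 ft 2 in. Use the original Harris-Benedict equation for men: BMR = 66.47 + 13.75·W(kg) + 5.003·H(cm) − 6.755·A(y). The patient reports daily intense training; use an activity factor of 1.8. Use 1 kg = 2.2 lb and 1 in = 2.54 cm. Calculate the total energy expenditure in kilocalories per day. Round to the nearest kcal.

2503 kilocalories per day

Convert to metric: weight = 123 ÷ 2.2 = 55.9091 kg; height = (6×12 + 2) × 2.54 = 74 × 2.54 = 187.96 cm.
Harris-Benedict: BMR = 66.47 + 13.75(55.9091) + 5.003(187.96) − 6.755(57) = 1390.5489 kcal/day.
TEE = BMR × activity factor = 1390.5489 × 1.8 = 2502.988 kcal/day.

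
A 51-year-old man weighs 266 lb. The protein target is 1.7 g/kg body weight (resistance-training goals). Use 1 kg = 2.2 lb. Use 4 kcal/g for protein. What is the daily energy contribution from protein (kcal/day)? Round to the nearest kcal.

822 kcal/day

Weight in kg = 266 ÷ 2.2 = 120.9091 kg.
Protein = 1.7 g/kg × 120.9091 kg = 205.5455 g/day.
Protein energy = 205.5455 g × 4 kcal/g = 822.1818 kcal/day.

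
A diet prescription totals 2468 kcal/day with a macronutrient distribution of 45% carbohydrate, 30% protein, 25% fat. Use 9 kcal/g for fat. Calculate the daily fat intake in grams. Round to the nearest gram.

69 g/day

Fat energy = 25% × 2468 = 617 kcal.
At 9 kcal/g: 617 ÷ 9 = 68.5556 g.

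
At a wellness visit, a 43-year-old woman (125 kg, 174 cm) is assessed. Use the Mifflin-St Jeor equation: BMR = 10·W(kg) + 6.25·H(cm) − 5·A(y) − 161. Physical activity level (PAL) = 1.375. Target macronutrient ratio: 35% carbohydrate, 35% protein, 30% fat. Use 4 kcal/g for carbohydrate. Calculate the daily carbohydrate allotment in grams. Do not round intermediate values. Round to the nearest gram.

236 g/day

Mifflin-St Jeor (female): BMR = 10(125) + 6.25(174) − 5(43) − 161 = 1250 + 1087.5 − 215 − 161 = 1961.5 kcal/day.
TEE = 1961.5 × 1.375 = 2697.0625 kcal/day.
Carbohydrate energy = 35% × 2697.0625 = 943.9719 kcal.
Carbohydrate = 943.9719 ÷ 4 kcal/g = 235.993 g.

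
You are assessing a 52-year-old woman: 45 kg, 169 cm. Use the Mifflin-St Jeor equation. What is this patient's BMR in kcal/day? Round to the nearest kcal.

1085 kcal/day

Mifflin-St Jeor (female): BMR = 10(45) + 6.25(169) − 5(52) − 161 = 450 + 1056.25 − 260 − 161 = 1085.25 kcal/day.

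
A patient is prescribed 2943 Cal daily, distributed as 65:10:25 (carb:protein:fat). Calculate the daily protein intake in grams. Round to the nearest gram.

74 g/day

Protein energy = 10% × 2943 = 294.3 kcal.
At 4 kcal/g: 294.3 ÷ 4 = 73.575 g.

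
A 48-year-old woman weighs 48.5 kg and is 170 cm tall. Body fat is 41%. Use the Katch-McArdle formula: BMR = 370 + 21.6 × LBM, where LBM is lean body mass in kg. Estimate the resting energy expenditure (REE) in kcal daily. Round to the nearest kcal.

LBM = 48.5 × (1 − 0.41) = 28.615 kg. Katch-McArdle: BMR = 370 + 21.6 × 28.615 = 988.084 kcal/day.

988 kcal daily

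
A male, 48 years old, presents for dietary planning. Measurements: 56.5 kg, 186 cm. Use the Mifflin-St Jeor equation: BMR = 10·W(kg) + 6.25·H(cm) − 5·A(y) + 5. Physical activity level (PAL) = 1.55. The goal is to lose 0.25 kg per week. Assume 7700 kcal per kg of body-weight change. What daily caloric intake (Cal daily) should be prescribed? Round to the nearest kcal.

Mifflin-St Jeor (male): BMR = 10(56.5) + 6.25(186) − 5(48) + 5 = 565 + 1162.5 − 240 + 5 = 1492.5 kcal/day.
TEE = 1492.5 × 1.55 = 2313.375 kcal/day.
Required daily deficit = 0.25 × 7700 ÷ 7 = 275 kcal/day.
Target intake = 2313.375 − 275 = 2038.375 kcal/day.

2038 Cal daily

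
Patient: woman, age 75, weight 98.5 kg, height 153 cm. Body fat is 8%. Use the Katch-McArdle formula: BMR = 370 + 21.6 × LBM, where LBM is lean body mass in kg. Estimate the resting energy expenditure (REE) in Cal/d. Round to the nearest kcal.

2327 Cal/d

LBM = 98.5 × (1 − 0.08) = 90.62 kg. Katch-McArdle: BMR = 370 + 21.6 × 90.62 = 2327.392 kcal/day.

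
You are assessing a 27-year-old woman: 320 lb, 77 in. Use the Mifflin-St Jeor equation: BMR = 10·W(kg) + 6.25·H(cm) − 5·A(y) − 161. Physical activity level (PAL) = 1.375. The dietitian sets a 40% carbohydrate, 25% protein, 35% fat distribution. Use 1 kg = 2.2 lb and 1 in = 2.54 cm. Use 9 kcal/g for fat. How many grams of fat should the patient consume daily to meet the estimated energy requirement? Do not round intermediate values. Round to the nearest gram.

127 g/day

Convert to metric: weight = 320 ÷ 2.2 = 145.4545 kg; height = 77 × 2.54 = 195.58 cm.
Mifflin-St Jeor (female): BMR = 10(145.4545) + 6.25(195.58) − 5(27) − 161 = 1454.5455 + 1222.375 − 135 − 161 = 2380.9205 kcal/day.
TEE = 2380.9205 × 1.375 = 3273.7656 kcal/day.
Fat energy = 35% × 3273.7656 = 1145.818 kcal.
Fat = 1145.818 ÷ 9 kcal/g = 127.3131 g.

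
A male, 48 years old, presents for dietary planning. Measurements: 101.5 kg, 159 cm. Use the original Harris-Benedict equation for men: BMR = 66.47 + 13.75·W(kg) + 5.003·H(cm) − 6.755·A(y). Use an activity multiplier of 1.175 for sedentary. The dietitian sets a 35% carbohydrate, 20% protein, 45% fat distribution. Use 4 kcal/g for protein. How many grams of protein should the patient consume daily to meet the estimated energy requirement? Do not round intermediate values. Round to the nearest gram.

114 g/day

Harris-Benedict: BMR = 66.47 + 13.75(101.5) + 5.003(159) − 6.755(48) = 1933.332 kcal/day.
TEE = 1933.332 × 1.175 = 2271.6651 kcal/day.
Protein energy = 20% × 2271.6651 = 454.333 kcal.
Protein = 454.333 ÷ 4 kcal/g = 113.5833 g.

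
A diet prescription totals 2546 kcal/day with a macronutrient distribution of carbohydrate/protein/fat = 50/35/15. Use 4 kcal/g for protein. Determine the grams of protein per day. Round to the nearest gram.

Protein energy = 35% × 2546 = 891.1 kcal.
At 4 kcal/g: 891.1 ÷ 4 = 222.775 g.

223 g/day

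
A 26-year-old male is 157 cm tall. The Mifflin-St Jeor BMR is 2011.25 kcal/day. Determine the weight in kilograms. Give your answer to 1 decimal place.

115.5 kg

2011.25 = 10·W + 6.25(157) − 5(26) + 5
10·W = 2011.25 − 856.25 = 1155, so W = 115.5 kg.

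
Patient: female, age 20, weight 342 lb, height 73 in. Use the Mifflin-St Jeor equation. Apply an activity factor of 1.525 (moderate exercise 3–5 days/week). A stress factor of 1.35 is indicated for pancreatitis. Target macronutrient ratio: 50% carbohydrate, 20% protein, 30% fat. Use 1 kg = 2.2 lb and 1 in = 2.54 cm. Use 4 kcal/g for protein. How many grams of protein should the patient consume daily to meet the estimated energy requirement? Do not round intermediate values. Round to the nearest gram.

252 g/day

Convert to metric: weight = 342 ÷ 2.2 = 155.4545 kg; height = 73 × 2.54 = 185.42 cm.
Mifflin-St Jeor (female): BMR = 10(155.4545) + 6.25(185.42) − 5(20) − 161 = 1554.5455 + 1158.875 − 100 − 161 = 2452.4205 kcal/day.
TEE = 2452.4205 × 1.525 = 3739.9412 kcal/day.
With stress factor 1.35: 3739.9412 × 1.35 = 5048.9206 kcal/day.
Protein energy = 20% × 5048.9206 = 1009.7841 kcal.
Protein = 1009.7841 ÷ 4 kcal/g = 252.446 g.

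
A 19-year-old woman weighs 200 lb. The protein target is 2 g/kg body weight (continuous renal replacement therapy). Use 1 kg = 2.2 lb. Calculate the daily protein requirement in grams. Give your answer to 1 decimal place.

181.8 g/day

Weight in kg = 200 ÷ 2.2 = 90.9091 kg.
Protein = 2 g/kg × 90.9091 kg = 181.8182 g/day.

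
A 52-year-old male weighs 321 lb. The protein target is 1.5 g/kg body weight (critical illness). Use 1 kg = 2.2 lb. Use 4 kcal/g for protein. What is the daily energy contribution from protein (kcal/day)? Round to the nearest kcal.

875 kcal/day

Weight in kg = 321 ÷ 2.2 = 145.9091 kg.
Protein = 1.5 g/kg × 145.9091 kg = 218.8636 g/day.
Protein energy = 218.8636 g × 4 kcal/g = 875.4545 kcal/day.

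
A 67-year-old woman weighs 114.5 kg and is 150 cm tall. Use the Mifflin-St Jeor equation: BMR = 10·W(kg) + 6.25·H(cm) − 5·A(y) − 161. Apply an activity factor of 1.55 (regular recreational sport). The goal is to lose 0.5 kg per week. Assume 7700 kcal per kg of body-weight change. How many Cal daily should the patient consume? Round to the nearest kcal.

Mifflin-St Jeor (female): BMR = 10(114.5) + 6.25(150) − 5(67) − 161 = 1145 + 937.5 − 335 − 161 = 1586.5 kcal/day.
TEE = 1586.5 × 1.55 = 2459.075 kcal/day.
Required daily deficit = 0.5 × 7700 ÷ 7 = 550 kcal/day.
Target intake = 2459.075 − 550 = 1909.075 kcal/day.

1909 Cal daily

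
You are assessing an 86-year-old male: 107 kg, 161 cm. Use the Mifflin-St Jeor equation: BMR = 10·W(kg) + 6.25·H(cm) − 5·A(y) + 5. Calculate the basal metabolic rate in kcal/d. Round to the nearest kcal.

1651 kcal/d

Mifflin-St Jeor (male): BMR = 10(107) + 6.25(161) − 5(86) + 5 = 1070 + 1006.25 − 430 + 5 = 1651.25 kcal/day.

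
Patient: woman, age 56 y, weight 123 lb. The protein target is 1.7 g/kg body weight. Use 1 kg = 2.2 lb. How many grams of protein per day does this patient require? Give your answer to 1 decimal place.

Weight in kg = 123 ÷ 2.2 = 55.9091 kg.
Protein = 1.7 g/kg × 55.9091 kg = 95.0455 g/day.

95.0 g/day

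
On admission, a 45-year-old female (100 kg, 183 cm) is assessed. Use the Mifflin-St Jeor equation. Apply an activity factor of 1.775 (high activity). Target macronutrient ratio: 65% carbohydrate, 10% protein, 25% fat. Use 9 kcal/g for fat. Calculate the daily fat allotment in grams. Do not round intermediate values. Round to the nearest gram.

87 g/day

Mifflin-St Jeor (female): BMR = 10(100) + 6.25(183) − 5(45) − 161 = 1000 + 1143.75 − 225 − 161 = 1757.75 kcal/day.
TEE = 1757.75 × 1.775 = 3120.0063 kcal/day.
Fat energy = 25% × 3120.0063 = 780.0016 kcal.
Fat = 780.0016 ÷ 9 kcal/g = 86.6668 g.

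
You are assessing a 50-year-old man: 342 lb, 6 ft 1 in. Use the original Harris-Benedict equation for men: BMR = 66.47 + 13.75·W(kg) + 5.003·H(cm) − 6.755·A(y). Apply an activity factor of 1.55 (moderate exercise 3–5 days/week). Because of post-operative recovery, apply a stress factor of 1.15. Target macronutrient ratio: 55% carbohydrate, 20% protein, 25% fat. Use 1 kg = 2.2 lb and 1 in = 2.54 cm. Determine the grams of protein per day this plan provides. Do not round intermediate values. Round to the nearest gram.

Convert to metric: weight = 342 ÷ 2.2 = 155.4545 kg; height = (6×12 + 1) × 2.54 = 73 × 2.54 = 185.42 cm.
Harris-Benedict: BMR = 66.47 + 13.75(155.4545) + 5.003(185.42) − 6.755(50) = 2793.8763 kcal/day.
TEE = 2793.8763 × 1.55 = 4330.5082 kcal/day.
With stress factor 1.15: 4330.5082 × 1.15 = 4980.0844 kcal/day.
Protein energy = 20% × 4980.0844 = 996.0169 kcal.
Protein = 996.0169 ÷ 4 kcal/g = 249.0042 g.

249 g/day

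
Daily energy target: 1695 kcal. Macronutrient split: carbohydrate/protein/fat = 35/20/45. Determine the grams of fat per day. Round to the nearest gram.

85 g/day

Fat energy = 45% × 1695 = 762.75 kcal.
At 9 kcal/g: 762.75 ÷ 9 = 84.75 g.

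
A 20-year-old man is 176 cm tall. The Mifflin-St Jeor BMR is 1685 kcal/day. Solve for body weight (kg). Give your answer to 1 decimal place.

1685 = 10·W + 6.25(176) − 5(20) + 5
10·W = 1685 − 1005 = 680, so W = 68 kg.

68.0 kg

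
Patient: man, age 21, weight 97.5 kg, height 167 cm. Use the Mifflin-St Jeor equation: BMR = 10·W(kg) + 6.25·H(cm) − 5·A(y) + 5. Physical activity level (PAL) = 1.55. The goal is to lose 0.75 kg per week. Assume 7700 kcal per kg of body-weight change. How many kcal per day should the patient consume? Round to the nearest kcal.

2149 kcal per day

Mifflin-St Jeor (male): BMR = 10(97.5) + 6.25(167) − 5(21) + 5 = 975 + 1043.75 − 105 + 5 = 1918.75 kcal/day.
TEE = 1918.75 × 1.55 = 2974.0625 kcal/day.
Required daily deficit = 0.75 × 7700 ÷ 7 = 825 kcal/day.
Target intake = 2974.0625 − 825 = 2149.0625 kcal/day.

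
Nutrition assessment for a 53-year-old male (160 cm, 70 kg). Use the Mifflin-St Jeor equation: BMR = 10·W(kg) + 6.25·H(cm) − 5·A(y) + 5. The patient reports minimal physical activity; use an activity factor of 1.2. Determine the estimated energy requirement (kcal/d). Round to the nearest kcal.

1728 kcal/d

Mifflin-St Jeor (male): BMR = 10(70) + 6.25(160) − 5(53) + 5 = 700 + 1000 − 265 + 5 = 1440 kcal/day.
TEE = BMR × activity factor = 1440 × 1.2 = 1728 kcal/day.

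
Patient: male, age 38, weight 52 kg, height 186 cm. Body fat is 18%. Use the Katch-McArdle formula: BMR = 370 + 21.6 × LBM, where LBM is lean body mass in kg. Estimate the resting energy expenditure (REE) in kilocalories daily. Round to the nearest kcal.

LBM = 52 × (1 − 0.18) = 42.64 kg. Katch-McArdle: BMR = 370 + 21.6 × 42.64 = 1291.024 kcal/day.

1291 kilocalories daily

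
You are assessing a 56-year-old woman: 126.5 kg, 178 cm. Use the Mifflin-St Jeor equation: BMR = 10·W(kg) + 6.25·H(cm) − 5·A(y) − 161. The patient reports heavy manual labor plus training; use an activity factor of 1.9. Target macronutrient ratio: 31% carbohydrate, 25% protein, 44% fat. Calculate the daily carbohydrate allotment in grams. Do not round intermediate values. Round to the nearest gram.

Mifflin-St Jeor (female): BMR = 10(126.5) + 6.25(178) − 5(56) − 161 = 1265 + 1112.5 − 280 − 161 = 1936.5 kcal/day.
TEE = 1936.5 × 1.9 = 3679.35 kcal/day.
Carbohydrate energy = 31% × 3679.35 = 1140.5985 kcal.
Carbohydrate = 1140.5985 ÷ 4 kcal/g = 285.1496 g.

285 g/day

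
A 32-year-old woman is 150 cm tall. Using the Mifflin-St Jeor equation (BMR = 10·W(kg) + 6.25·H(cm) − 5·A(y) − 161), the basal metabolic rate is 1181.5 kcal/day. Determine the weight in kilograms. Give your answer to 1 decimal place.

56.5 kg

1181.5 = 10·W + 6.25(150) − 5(32) − 161
10·W = 1181.5 − 616.5 = 565, so W = 56.5 kg.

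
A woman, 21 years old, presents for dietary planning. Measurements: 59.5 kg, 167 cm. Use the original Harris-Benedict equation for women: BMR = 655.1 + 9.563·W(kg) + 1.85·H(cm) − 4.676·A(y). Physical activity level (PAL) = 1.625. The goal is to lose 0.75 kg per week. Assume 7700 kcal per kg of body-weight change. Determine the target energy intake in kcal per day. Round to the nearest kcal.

Harris-Benedict: BMR = 655.1 + 9.563(59.5) + 1.85(167) − 4.676(21) = 1434.8525 kcal/day.
TEE = 1434.8525 × 1.625 = 2331.6353 kcal/day.
Required daily deficit = 0.75 × 7700 ÷ 7 = 825 kcal/day.
Target intake = 2331.6353 − 825 = 1506.6353 kcal/day.

1507 kcal per day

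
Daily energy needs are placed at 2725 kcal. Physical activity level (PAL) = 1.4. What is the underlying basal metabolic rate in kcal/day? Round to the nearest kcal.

1946 kcal/day

BMR = TEE ÷ activity factor = 2725 ÷ 1.4 = 1946.4286 kcal/day.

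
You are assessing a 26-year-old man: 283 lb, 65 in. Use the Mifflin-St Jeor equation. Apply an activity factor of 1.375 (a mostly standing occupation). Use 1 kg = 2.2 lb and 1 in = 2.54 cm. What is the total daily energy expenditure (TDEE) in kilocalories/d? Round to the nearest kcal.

3016 kilocalories/d

Convert to metric: weight = 283 ÷ 2.2 = 128.6364 kg; height = 65 × 2.54 = 165.1 cm.
Mifflin-St Jeor (male): BMR = 10(128.6364) + 6.25(165.1) − 5(26) + 5 = 1286.3636 + 1031.875 − 130 + 5 = 2193.2386 kcal/day.
TEE = BMR × activity factor = 2193.2386 × 1.375 = 3015.7031 kcal/day.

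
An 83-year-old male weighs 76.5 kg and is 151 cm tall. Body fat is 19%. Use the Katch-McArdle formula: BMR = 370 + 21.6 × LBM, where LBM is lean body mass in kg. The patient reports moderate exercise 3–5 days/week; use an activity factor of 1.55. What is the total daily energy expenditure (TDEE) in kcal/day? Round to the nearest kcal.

2648 kcal/day

LBM = 76.5 × (1 − 0.19) = 61.965 kg. Katch-McArdle: BMR = 370 + 21.6 × 61.965 = 1708.444 kcal/day.
TEE = BMR × activity factor = 1708.444 × 1.55 = 2648.0882 kcal/day.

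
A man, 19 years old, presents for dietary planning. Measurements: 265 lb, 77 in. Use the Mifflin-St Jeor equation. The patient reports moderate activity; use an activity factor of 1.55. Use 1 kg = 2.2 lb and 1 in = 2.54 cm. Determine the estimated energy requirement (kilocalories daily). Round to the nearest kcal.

Convert to metric: weight = 265 ÷ 2.2 = 120.4545 kg; height = 77 × 2.54 = 195.58 cm.
Mifflin-St Jeor (male): BMR = 10(120.4545) + 6.25(195.58) − 5(19) + 5 = 1204.5455 + 1222.375 − 95 + 5 = 2336.9205 kcal/day.
TEE = BMR × activity factor = 2336.9205 × 1.55 = 3622.2267 kcal/day.

3622 kilocalories daily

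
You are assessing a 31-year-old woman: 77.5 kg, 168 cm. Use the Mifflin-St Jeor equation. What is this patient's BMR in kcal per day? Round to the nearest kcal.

Mifflin-St Jeor (female): BMR = 10(77.5) + 6.25(168) − 5(31) − 161 = 775 + 1050 − 155 − 161 = 1509 kcal/day.

1509 kcal per day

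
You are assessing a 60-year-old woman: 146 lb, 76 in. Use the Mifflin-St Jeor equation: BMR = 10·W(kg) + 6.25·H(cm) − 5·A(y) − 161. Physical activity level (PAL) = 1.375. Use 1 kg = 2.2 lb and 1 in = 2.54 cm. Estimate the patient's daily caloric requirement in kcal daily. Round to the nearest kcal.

1938 kcal daily

Convert to metric: weight = 146 ÷ 2.2 = 66.3636 kg; height = 76 × 2.54 = 193.04 cm.
Mifflin-St Jeor (female): BMR = 10(66.3636) + 6.25(193.04) − 5(60) − 161 = 663.6364 + 1206.5 − 300 − 161 = 1409.1364 kcal/day.
TEE = BMR × activity factor = 1409.1364 × 1.375 = 1937.5625 kcal/day.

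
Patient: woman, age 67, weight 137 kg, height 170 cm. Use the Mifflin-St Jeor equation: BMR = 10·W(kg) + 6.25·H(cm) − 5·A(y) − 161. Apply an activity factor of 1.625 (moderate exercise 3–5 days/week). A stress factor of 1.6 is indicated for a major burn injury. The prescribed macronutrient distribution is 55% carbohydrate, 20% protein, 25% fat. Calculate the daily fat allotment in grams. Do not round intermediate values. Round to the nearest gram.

140 g/day

Mifflin-St Jeor (female): BMR = 10(137) + 6.25(170) − 5(67) − 161 = 1370 + 1062.5 − 335 − 161 = 1936.5 kcal/day.
TEE = 1936.5 × 1.625 = 3146.8125 kcal/day.
With stress factor 1.6: 3146.8125 × 1.6 = 5034.9 kcal/day.
Fat energy = 25% × 5034.9 = 1258.725 kcal.
Fat = 1258.725 ÷ 9 kcal/g = 139.8583 g.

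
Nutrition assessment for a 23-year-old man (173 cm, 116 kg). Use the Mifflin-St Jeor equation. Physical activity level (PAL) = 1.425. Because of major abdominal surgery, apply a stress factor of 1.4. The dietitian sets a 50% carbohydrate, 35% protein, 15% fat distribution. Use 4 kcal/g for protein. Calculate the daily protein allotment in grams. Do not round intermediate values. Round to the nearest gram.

Mifflin-St Jeor (male): BMR = 10(116) + 6.25(173) − 5(23) + 5 = 1160 + 1081.25 − 115 + 5 = 2131.25 kcal/day.
TEE = 2131.25 × 1.425 = 3037.0313 kcal/day.
With stress factor 1.4: 3037.0313 × 1.4 = 4251.8438 kcal/day.
Protein energy = 35% × 4251.8438 = 1488.1453 kcal.
Protein = 1488.1453 ÷ 4 kcal/g = 372.0363 g.

372 g/day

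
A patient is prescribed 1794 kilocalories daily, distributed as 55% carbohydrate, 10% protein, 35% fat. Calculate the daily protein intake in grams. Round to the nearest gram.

Protein energy = 10% × 1794 = 179.4 kcal.
At 4 kcal/g: 179.4 ÷ 4 = 44.85 g.

45 g/day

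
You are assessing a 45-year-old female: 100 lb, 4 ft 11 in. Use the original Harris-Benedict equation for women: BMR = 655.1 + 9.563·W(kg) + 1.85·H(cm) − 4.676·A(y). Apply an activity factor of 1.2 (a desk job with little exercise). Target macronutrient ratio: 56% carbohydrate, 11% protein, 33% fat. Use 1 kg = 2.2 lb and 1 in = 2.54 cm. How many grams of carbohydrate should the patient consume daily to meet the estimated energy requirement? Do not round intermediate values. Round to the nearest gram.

194 g/day

Convert to metric: weight = 100 ÷ 2.2 = 45.4545 kg; height = (4×12 + 11) × 2.54 = 59 × 2.54 = 149.86 cm.
Harris-Benedict: BMR = 655.1 + 9.563(45.4545) + 1.85(149.86) − 4.676(45) = 1156.6028 kcal/day.
TEE = 1156.6028 × 1.2 = 1387.9234 kcal/day.
Carbohydrate energy = 56% × 1387.9234 = 777.2371 kcal.
Carbohydrate = 777.2371 ÷ 4 kcal/g = 194.3093 g.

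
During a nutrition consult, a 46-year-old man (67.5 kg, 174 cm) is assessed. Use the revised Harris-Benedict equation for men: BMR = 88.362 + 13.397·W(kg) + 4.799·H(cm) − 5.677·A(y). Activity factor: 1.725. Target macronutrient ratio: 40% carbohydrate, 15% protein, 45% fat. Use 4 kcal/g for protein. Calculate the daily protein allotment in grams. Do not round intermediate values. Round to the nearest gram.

101 g/day

Harris-Benedict: BMR = 88.362 + 13.397(67.5) + 4.799(174) − 5.677(46) = 1566.5435 kcal/day.
TEE = 1566.5435 × 1.725 = 2702.2875 kcal/day.
Protein energy = 15% × 2702.2875 = 405.3431 kcal.
Protein = 405.3431 ÷ 4 kcal/g = 101.3358 g.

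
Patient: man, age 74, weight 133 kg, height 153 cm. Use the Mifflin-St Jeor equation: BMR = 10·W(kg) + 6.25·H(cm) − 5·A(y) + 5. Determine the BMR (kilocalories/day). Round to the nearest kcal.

Mifflin-St Jeor (male): BMR = 10(133) + 6.25(153) − 5(74) + 5 = 1330 + 956.25 − 370 + 5 = 1921.25 kcal/day.

1921 kilocalories/day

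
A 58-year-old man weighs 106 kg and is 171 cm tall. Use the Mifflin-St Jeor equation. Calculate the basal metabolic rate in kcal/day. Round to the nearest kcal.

Mifflin-St Jeor (male): BMR = 10(106) + 6.25(171) − 5(58) + 5 = 1060 + 1068.75 − 290 + 5 = 1843.75 kcal/day.

1844 kcal/day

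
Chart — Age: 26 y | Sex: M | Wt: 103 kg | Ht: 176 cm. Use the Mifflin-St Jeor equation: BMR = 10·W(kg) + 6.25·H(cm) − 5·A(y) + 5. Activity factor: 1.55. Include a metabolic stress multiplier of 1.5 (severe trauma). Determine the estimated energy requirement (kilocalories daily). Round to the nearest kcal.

Mifflin-St Jeor (male): BMR = 10(103) + 6.25(176) − 5(26) + 5 = 1030 + 1100 − 130 + 5 = 2005 kcal/day.
TEE = BMR × activity factor = 2005 × 1.55 = 3107.75 kcal/day.
Apply stress factor: 3107.75 × 1.5 = 4661.625 kcal/day.

4662 kilocalories daily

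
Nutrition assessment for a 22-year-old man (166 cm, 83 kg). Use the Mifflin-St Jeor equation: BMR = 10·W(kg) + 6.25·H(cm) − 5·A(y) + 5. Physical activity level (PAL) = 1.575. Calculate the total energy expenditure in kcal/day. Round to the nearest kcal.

2776 kcal/day

Mifflin-St Jeor (male): BMR = 10(83) + 6.25(166) − 5(22) + 5 = 830 + 1037.5 − 110 + 5 = 1762.5 kcal/day.
TEE = BMR × activity factor = 1762.5 × 1.575 = 2775.9375 kcal/day.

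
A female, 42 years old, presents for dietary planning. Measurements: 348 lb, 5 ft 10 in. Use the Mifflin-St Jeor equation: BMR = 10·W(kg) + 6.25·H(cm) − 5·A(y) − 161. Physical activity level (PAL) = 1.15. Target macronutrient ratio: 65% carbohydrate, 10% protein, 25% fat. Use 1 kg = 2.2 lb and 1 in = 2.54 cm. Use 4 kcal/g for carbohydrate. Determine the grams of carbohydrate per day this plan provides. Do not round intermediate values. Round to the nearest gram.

434 g/day

Convert to metric: weight = 348 ÷ 2.2 = 158.1818 kg; height = (5×12 + 10) × 2.54 = 70 × 2.54 = 177.8 cm.
Mifflin-St Jeor (female): BMR = 10(158.1818) + 6.25(177.8) − 5(42) − 161 = 1581.8182 + 1111.25 − 210 − 161 = 2322.0682 kcal/day.
TEE = 2322.0682 × 1.15 = 2670.3784 kcal/day.
Carbohydrate energy = 65% × 2670.3784 = 1735.746 kcal.
Carbohydrate = 1735.746 ÷ 4 kcal/g = 433.9365 g.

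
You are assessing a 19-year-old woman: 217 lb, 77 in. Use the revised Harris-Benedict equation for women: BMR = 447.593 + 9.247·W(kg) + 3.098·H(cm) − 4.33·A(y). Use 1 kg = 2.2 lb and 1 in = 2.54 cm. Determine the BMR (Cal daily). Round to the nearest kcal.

Convert to metric: weight = 217 ÷ 2.2 = 98.6364 kg; height = 77 × 2.54 = 195.58 cm.
Harris-Benedict: BMR = 447.593 + 9.247(98.6364) + 3.098(195.58) − 4.33(19) = 1883.3203 kcal/day.

1883 Cal daily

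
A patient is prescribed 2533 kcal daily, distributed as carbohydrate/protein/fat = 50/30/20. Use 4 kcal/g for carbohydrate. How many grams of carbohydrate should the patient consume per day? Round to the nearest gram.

Carbohydrate energy = 50% × 2533 = 1266.5 kcal.
At 4 kcal/g: 1266.5 ÷ 4 = 316.625 g.

317 g/day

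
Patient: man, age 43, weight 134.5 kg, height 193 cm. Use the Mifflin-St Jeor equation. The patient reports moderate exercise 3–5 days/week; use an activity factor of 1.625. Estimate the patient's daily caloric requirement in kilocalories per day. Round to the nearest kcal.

Mifflin-St Jeor (male): BMR = 10(134.5) + 6.25(193) − 5(43) + 5 = 1345 + 1206.25 − 215 + 5 = 2341.25 kcal/day.
TEE = BMR × activity factor = 2341.25 × 1.625 = 3804.5313 kcal/day.

3805 kilocalories per day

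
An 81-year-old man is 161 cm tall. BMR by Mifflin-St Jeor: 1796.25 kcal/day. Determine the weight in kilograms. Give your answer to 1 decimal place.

1796.25 = 10·W + 6.25(161) − 5(81) + 5
10·W = 1796.25 − 606.25 = 1190, so W = 119 kg.

119.0 kg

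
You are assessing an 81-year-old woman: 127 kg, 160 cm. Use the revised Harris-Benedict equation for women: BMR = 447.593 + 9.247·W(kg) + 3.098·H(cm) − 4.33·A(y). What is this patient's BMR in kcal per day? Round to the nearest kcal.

1767 kcal per day

Harris-Benedict: BMR = 447.593 + 9.247(127) + 3.098(160) − 4.33(81) = 1766.912 kcal/day.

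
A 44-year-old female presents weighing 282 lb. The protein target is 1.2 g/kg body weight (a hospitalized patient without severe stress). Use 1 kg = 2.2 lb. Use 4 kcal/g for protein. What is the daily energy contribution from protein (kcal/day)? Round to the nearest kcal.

615 kcal/day

Weight in kg = 282 ÷ 2.2 = 128.1818 kg.
Protein = 1.2 g/kg × 128.1818 kg = 153.8182 g/day.
Protein energy = 153.8182 g × 4 kcal/g = 615.2727 kcal/day.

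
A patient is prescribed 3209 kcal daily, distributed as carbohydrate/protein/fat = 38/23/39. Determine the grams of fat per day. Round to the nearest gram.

139 g/day

Fat energy = 39% × 3209 = 1251.51 kcal.
At 9 kcal/g: 1251.51 ÷ 9 = 139.0567 g.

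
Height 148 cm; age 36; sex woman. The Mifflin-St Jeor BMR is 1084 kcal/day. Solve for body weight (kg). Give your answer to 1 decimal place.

50.0 kg

1084 = 10·W + 6.25(148) − 5(36) − 161
10·W = 1084 − 584 = 500, so W = 50 kg.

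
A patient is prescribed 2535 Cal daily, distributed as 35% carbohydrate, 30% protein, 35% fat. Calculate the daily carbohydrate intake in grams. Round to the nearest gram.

Carbohydrate energy = 35% × 2535 = 887.25 kcal.
At 4 kcal/g: 887.25 ÷ 4 = 221.8125 g.

222 g/day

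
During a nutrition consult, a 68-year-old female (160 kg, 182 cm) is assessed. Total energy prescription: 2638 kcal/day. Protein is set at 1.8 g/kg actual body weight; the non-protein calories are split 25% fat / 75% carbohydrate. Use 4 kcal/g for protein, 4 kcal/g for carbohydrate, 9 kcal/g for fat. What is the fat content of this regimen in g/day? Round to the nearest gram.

Protein = 1.8 × 160 = 288 g → 288 × 4 = 1152 kcal.
Non-protein calories = 2638 − 1152 = 1486 kcal.
Fat: 25% × 1486 = 371.5 kcal; carbohydrate: 1114.5 kcal.
Fat: 371.5 kcal ÷ 9 kcal/g = 41.2778 g.

41 g/day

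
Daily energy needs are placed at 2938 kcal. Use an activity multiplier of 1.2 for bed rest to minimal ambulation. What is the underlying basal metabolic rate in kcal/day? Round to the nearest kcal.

2448 kcal/day

BMR = TEE ÷ activity factor = 2938 ÷ 1.2 = 2448.3333 kcal/day.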